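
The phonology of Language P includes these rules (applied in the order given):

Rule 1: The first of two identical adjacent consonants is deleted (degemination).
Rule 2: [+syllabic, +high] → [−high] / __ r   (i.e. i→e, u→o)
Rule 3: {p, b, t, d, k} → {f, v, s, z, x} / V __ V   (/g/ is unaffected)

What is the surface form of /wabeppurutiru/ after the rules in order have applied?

waveforuseru

Rule 1 (degemination): /pp/ is a geminate; the first /p/ deletes. /wabeppurutiru/ → wabepurutiru.
Rule 2 (pre-rhotic lowering): /u/ is a high vowel immediately before /r/, so it lowers to [o]. /i/ is a high vowel immediately before /r/, so it lowers to [e]. /wabepurutiru/ → wabeporuteru.
Rule 3 (intervocalic spirantization): /b/ is a stop between vowels /a/ and /e/, so it spirantizes to the fricative [v]. /p/ is a stop between vowels /e/ and /o/, so it spirantizes to the fricative [f]. /t/ is a stop between vowels /u/ and /e/, so it spirantizes to the fricative [s]. /wabeporuteru/ → waveforuseru.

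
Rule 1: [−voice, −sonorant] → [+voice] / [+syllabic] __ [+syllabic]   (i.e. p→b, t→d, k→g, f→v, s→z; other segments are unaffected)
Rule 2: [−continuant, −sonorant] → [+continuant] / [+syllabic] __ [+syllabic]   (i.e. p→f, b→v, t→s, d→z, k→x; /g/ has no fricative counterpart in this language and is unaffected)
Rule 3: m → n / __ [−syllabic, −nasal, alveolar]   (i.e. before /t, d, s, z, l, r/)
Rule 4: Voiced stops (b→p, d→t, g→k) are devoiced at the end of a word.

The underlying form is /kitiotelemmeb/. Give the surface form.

Rule 1 (intervocalic voicing): /t/ is a voiceless obstruent between vowels /i/ and /i/, so it voices to [d]. /t/ is a voiceless obstruent between vowels /o/ and /e/, so it voices to [d]. /kitiotelemmeb/ → kidiodelemmeb.
Rule 2 (intervocalic spirantization): /d/ is a stop between vowels /i/ and /i/, so it spirantizes to the fricative [z]. /d/ is a stop between vowels /o/ and /e/, so it spirantizes to the fricative [z]. /kidiodelemmeb/ → kiziozelemmeb.
Rule 3 (nasal place assimilation): no segment meets the environment; /kiziozelemmeb/ is unchanged.
Rule 4 (final devoicing): /b/ is a voiced stop in word-final position, so it devoices to [p]. /kiziozelemmeb/ → kiziozelemmep.

kiziozelemmep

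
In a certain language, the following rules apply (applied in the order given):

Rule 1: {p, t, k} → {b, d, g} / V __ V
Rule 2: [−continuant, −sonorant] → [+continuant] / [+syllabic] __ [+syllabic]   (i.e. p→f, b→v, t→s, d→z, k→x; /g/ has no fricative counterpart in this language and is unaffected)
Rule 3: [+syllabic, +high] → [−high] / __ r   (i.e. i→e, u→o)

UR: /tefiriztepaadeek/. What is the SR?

teferiztevaazeek

Rule 1 (intervocalic voicing): /p/ is a voiceless stop between vowels /e/ and /a/, so it voices to [b]. /tefiriztepaadeek/ → tefiriztebaadeek.
Rule 2 (intervocalic spirantization): /b/ is a stop between vowels /e/ and /a/, so it spirantizes to the fricative [v]. /d/ is a stop between vowels /a/ and /e/, so it spirantizes to the fricative [z]. /tefiriztebaadeek/ → tefiriztevaazeek.
Rule 3 (pre-rhotic lowering): /i/ is a high vowel immediately before /r/, so it lowers to [e]. /tefiriztevaazeek/ → teferiztevaazeek.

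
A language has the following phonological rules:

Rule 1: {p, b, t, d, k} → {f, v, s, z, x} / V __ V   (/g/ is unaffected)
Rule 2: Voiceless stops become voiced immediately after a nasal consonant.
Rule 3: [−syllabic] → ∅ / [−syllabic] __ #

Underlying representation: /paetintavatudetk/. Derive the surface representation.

Rule 1 (intervocalic spirantization): /t/ is a stop between vowels /e/ and /i/, so it spirantizes to the fricative [s]. /t/ is a stop between vowels /a/ and /u/, so it spirantizes to the fricative [s]. /d/ is a stop between vowels /u/ and /e/, so it spirantizes to the fricative [z]. /paetintavatudetk/ → paesintavasuzetk.
Rule 2 (post-nasal voicing): /t/ is a voiceless stop immediately after the nasal /n/, so it voices to [d]. /paesintavasuzetk/ → paesindavasuzetk.
Rule 3 (final cluster simplification): /k/ is the second consonant of a word-final cluster /tk/, so it deletes. /paesindavasuzetk/ → paesindavasuzet.

paesindavasuzet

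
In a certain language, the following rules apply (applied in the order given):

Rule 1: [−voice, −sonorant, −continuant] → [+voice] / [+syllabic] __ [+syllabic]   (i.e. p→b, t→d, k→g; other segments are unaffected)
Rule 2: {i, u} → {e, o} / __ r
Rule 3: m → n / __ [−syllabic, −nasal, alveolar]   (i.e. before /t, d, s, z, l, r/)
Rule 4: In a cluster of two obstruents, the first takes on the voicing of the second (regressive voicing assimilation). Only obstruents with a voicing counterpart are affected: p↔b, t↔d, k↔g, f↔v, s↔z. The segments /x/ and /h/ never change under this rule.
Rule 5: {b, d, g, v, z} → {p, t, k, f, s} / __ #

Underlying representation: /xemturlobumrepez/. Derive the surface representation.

Rule 1 (intervocalic voicing): /p/ is a voiceless stop between vowels /e/ and /e/, so it voices to [b]. /xemturlobumrepez/ → xemturlobumrebez.
Rule 2 (pre-rhotic lowering): /u/ is a high vowel immediately before /r/, so it lowers to [o]. /xemturlobumrebez/ → xemtorlobumrebez.
Rule 3 (nasal place assimilation): /m/ precedes the alveolar consonant /t/, so it assimilates in place to [n]. /m/ precedes the alveolar consonant /r/, so it assimilates in place to [n]. /xemtorlobumrebez/ → xentorlobunrebez.
Rule 4 (regressive voicing assimilation): no segment meets the environment; /xentorlobunrebez/ is unchanged.
Rule 5 (final devoicing): /z/ is a voiced obstruent in word-final position, so it devoices to [s]. /xentorlobunrebez/ → xentorlobunrebes.

xentorlobunrebes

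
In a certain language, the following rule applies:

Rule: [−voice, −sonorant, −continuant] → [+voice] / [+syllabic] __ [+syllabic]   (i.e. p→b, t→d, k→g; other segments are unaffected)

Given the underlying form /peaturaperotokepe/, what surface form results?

Scanning /peaturaperotokepe/: /p/ at position 1 is not in the conditioning environment; /t/ is a voiceless stop between vowels /a/ and /u/, so it voices to [d]; /p/ is a voiceless stop between vowels /a/ and /e/, so it voices to [b]; /t/ is a voiceless stop between vowels /o/ and /o/, so it voices to [d]; /k/ is a voiceless stop between vowels /o/ and /e/, so it voices to [g]; /p/ is a voiceless stop between vowels /e/ and /e/, so it voices to [b].
Result: [peaduraberodogebe].

peaduraberodogebe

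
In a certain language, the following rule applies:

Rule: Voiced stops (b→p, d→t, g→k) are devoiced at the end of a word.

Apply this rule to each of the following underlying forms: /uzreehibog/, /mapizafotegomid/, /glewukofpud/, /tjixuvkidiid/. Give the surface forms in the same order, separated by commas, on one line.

uzreehibok, mapizafotegomit, glewukofput, tjixuvkidiit

/uzreehibog/: /g/ is a voiced stop in word-final position, so it devoices to [k]. → [uzreehibok].
/mapizafotegomid/: /d/ is a voiced stop in word-final position, so it devoices to [t]. → [mapizafotegomit].
/glewukofpud/: /d/ is a voiced stop in word-final position, so it devoices to [t]. → [glewukofput].
/tjixuvkidiid/: /d/ is a voiced stop in word-final position, so it devoices to [t]. → [tjixuvkidiit].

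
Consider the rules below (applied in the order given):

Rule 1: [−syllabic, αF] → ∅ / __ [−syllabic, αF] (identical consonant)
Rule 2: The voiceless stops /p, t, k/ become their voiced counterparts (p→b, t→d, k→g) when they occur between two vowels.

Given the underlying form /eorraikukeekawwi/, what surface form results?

Rule 1 (degemination): /rr/ is a geminate; the first /r/ deletes. /ww/ is a geminate; the first /w/ deletes. /eorraikukeekawwi/ → eoraikukeekawi.
Rule 2 (intervocalic voicing): /k/ is a voiceless stop between vowels /i/ and /u/, so it voices to [g]. /k/ is a voiceless stop between vowels /u/ and /e/, so it voices to [g]. /k/ is a voiceless stop between vowels /e/ and /a/, so it voices to [g]. /eoraikukeekawi/ → eoraigugeegawi.

eoraigugeegawi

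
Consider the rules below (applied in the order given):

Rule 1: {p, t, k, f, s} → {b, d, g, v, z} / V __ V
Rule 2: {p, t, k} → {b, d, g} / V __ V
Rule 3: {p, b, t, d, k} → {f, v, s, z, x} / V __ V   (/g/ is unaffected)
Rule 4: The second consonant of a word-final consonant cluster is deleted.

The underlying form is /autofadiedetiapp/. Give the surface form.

Rule 1 (intervocalic voicing): /t/ is a voiceless obstruent between vowels /u/ and /o/, so it voices to [d]. /f/ is a voiceless obstruent between vowels /o/ and /a/, so it voices to [v]. /t/ is a voiceless obstruent between vowels /e/ and /i/, so it voices to [d]. /autofadiedetiapp/ → audovadiedediapp.
Rule 2 (intervocalic voicing): no segment meets the environment; /audovadiedediapp/ is unchanged.
Rule 3 (intervocalic spirantization): /d/ is a stop between vowels /u/ and /o/, so it spirantizes to the fricative [z]. /d/ is a stop between vowels /a/ and /i/, so it spirantizes to the fricative [z]. /d/ is a stop between vowels /e/ and /e/, so it spirantizes to the fricative [z]. /d/ is a stop between vowels /e/ and /i/, so it spirantizes to the fricative [z]. /audovadiedediapp/ → auzovaziezeziapp.
Rule 4 (final cluster simplification): /p/ is the second consonant of a word-final cluster /pp/, so it deletes. /auzovaziezeziapp/ → auzovaziezeziap.

auzovaziezeziap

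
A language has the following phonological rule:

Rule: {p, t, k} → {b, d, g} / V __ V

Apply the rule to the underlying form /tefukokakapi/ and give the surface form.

/k/ is a voiceless stop between vowels /u/ and /o/, so it voices to [g].
/k/ is a voiceless stop between vowels /o/ and /a/, so it voices to [g].
/k/ is a voiceless stop between vowels /a/ and /a/, so it voices to [g].
/p/ is a voiceless stop between vowels /a/ and /i/, so it voices to [b].
The other instance of /t/ does not occur in the required environment and remains unchanged.
Surface form: [tefugogagabi].

tefugogagabi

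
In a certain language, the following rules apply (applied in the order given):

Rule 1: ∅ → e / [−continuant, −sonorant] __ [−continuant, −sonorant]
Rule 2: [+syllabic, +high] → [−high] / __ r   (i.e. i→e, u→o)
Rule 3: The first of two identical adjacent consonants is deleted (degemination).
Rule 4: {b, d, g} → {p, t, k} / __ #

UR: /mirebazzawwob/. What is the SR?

merebazawop

Rule 1 (stop-cluster e-epenthesis): no segment meets the environment; /mirebazzawwob/ is unchanged.
Rule 2 (pre-rhotic lowering): /i/ is a high vowel immediately before /r/, so it lowers to [e]. /mirebazzawwob/ → merebazzawwob.
Rule 3 (degemination): /zz/ is a geminate; the first /z/ deletes. /ww/ is a geminate; the first /w/ deletes. /merebazzawwob/ → merebazawob.
Rule 4 (final devoicing): /b/ is a voiced stop in word-final position, so it devoices to [p]. /merebazawob/ → merebazawop.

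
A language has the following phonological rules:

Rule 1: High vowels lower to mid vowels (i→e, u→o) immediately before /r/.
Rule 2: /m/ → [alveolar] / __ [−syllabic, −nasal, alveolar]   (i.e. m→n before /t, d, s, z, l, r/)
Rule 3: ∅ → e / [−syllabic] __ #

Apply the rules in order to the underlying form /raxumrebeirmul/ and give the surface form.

raxunrebeermule

Rule 1 (pre-rhotic lowering): /i/ is a high vowel immediately before /r/, so it lowers to [e]. /raxumrebeirmul/ → raxumrebeermul.
Rule 2 (nasal place assimilation): /m/ precedes the alveolar consonant /r/, so it assimilates in place to [n]. /raxumrebeermul/ → raxunrebeermul.
Rule 3 (final e-epenthesis): the form ends in the consonant /l/, so [e] is inserted word-finally. /raxunrebeermul/ → raxunrebeermule.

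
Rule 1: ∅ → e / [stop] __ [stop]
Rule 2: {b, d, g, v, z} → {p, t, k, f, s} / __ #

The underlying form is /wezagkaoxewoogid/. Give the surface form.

Rule 1 (stop-cluster e-epenthesis): /g/ and /k/ form a stop–stop cluster, so [e] is inserted between them. /wezagkaoxewoogid/ → wezagekaoxewoogid.
Rule 2 (final devoicing): /d/ is a voiced obstruent in word-final position, so it devoices to [t]. /wezagekaoxewoogid/ → wezagekaoxewoogit.

wezagekaoxewoogit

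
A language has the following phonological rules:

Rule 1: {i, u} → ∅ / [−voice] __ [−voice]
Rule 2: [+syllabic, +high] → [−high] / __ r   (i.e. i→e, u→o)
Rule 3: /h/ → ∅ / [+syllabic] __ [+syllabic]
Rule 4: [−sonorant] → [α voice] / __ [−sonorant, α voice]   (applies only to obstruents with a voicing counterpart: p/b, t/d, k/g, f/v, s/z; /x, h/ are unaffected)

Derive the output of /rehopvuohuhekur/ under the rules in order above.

Rule 1 (high vowel syncope): /u/ is a high vowel flanked by voiceless consonants /h/ and /h/, so it deletes. /rehopvuohuhekur/ → rehopvuohhekur.
Rule 2 (pre-rhotic lowering): /u/ is a high vowel immediately before /r/, so it lowers to [o]. /rehopvuohhekur/ → rehopvuohhekor.
Rule 3 (intervocalic h-deletion): /h/ occurs between vowels /e/ and /o/, so it deletes. /rehopvuohhekor/ → reopvuohhekor.
Rule 4 (regressive voicing assimilation): /p/ precedes the voiced obstruent /v/, so it voices to [b] by assimilation. /reopvuohhekor/ → reobvuohhekor.

reobvuohhekor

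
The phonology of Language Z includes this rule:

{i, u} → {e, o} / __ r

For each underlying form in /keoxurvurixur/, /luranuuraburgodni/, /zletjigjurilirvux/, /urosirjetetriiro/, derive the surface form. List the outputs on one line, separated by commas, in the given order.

keoxorvorixor, loranuoraborgodni, zletjigjorilervux, oroserjetetriero

/keoxurvurixur/: /u/ is a high vowel immediately before /r/, so it lowers to [o]. /u/ is a high vowel immediately before /r/, so it lowers to [o]. /u/ is a high vowel immediately before /r/, so it lowers to [o]. → [keoxorvorixor].
/luranuuraburgodni/: /u/ is a high vowel immediately before /r/, so it lowers to [o]. /u/ is a high vowel immediately before /r/, so it lowers to [o]. /u/ is a high vowel immediately before /r/, so it lowers to [o]. → [loranuoraborgodni].
/zletjigjurilirvux/: /u/ is a high vowel immediately before /r/, so it lowers to [o]. /i/ is a high vowel immediately before /r/, so it lowers to [e]. → [zletjigjorilervux].
/urosirjetetriiro/: /u/ is a high vowel immediately before /r/, so it lowers to [o]. /i/ is a high vowel immediately before /r/, so it lowers to [e]. /i/ is a high vowel immediately before /r/, so it lowers to [e]. → [oroserjetetriero].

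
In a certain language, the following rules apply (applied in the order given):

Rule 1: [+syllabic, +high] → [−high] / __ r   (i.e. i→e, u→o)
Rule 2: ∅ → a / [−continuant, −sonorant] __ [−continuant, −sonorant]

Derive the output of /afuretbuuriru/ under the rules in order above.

aforetabuoreru

Rule 1 (pre-rhotic lowering): /u/ is a high vowel immediately before /r/, so it lowers to [o]. /u/ is a high vowel immediately before /r/, so it lowers to [o]. /i/ is a high vowel immediately before /r/, so it lowers to [e]. /afuretbuuriru/ → aforetbuoreru.
Rule 2 (stop-cluster a-epenthesis): /t/ and /b/ form a stop–stop cluster, so [a] is inserted between them. /aforetbuoreru/ → aforetabuoreru.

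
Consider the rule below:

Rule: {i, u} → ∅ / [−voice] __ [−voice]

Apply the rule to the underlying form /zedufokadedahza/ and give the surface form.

zedufokadedahza

No segment of /zedufokadedahza/ meets the structural description of the rule, so the form surfaces unchanged.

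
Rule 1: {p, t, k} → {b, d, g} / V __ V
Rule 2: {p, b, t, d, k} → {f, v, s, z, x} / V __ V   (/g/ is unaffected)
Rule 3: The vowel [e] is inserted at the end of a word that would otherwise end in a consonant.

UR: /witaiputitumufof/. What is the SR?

Rule 1 (intervocalic voicing): /t/ is a voiceless stop between vowels /i/ and /a/, so it voices to [d]. /p/ is a voiceless stop between vowels /i/ and /u/, so it voices to [b]. /t/ is a voiceless stop between vowels /u/ and /i/, so it voices to [d]. /t/ is a voiceless stop between vowels /i/ and /u/, so it voices to [d]. /witaiputitumufof/ → widaibudidumufof.
Rule 2 (intervocalic spirantization): /d/ is a stop between vowels /i/ and /a/, so it spirantizes to the fricative [z]. /b/ is a stop between vowels /i/ and /u/, so it spirantizes to the fricative [v]. /d/ is a stop between vowels /u/ and /i/, so it spirantizes to the fricative [z]. /d/ is a stop between vowels /i/ and /u/, so it spirantizes to the fricative [z]. /widaibudidumufof/ → wizaivuzizumufof.
Rule 3 (final e-epenthesis): the form ends in the consonant /f/, so [e] is inserted word-finally. /wizaivuzizumufof/ → wizaivuzizumufofe.

wizaivuzizumufofe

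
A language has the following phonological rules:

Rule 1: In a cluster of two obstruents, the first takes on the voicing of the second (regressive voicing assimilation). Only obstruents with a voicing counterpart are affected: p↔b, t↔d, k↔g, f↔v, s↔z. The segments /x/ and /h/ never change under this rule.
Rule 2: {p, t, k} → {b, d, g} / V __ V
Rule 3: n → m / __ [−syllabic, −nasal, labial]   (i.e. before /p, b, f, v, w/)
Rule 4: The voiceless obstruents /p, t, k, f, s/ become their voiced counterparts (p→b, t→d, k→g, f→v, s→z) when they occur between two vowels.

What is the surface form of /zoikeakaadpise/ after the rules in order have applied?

Rule 1 (regressive voicing assimilation): /d/ precedes the voiceless obstruent /p/, so it devoices to [t] by assimilation. /zoikeakaadpise/ → zoikeakaatpise.
Rule 2 (intervocalic voicing): /k/ is a voiceless stop between vowels /i/ and /e/, so it voices to [g]. /k/ is a voiceless stop between vowels /a/ and /a/, so it voices to [g]. /zoikeakaatpise/ → zoigeagaatpise.
Rule 3 (nasal place assimilation): no segment meets the environment; /zoigeagaatpise/ is unchanged.
Rule 4 (intervocalic voicing): /s/ is a voiceless obstruent between vowels /i/ and /e/, so it voices to [z]. /zoigeagaatpise/ → zoigeagaatpize.

zoigeagaatpize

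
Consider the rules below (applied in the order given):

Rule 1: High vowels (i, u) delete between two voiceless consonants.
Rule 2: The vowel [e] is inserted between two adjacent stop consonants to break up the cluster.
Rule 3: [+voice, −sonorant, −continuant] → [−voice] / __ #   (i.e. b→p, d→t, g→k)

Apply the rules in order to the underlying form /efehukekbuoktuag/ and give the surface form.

efehkekebuoketuak

Rule 1 (high vowel syncope): /u/ is a high vowel flanked by voiceless consonants /h/ and /k/, so it deletes. /efehukekbuoktuag/ → efehkekbuoktuag.
Rule 2 (stop-cluster e-epenthesis): /k/ and /b/ form a stop–stop cluster, so [e] is inserted between them. /k/ and /t/ form a stop–stop cluster, so [e] is inserted between them. /efehkekbuoktuag/ → efehkekebuoketuag.
Rule 3 (final devoicing): /g/ is a voiced stop in word-final position, so it devoices to [k]. /efehkekebuoketuag/ → efehkekebuoketuak.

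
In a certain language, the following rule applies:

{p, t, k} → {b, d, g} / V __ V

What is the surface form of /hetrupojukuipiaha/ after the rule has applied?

/p/ is a voiceless stop between vowels /u/ and /o/, so it voices to [b].
/k/ is a voiceless stop between vowels /u/ and /u/, so it voices to [g].
/p/ is a voiceless stop between vowels /i/ and /i/, so it voices to [b].
The other instance of /t/ does not occur in the required environment and remains unchanged.
Surface form: [hetrubojuguibiaha].

hetrubojuguibiaha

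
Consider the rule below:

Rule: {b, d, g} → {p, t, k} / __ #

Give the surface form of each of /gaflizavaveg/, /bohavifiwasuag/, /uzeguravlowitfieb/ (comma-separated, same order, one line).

gaflizavavek, bohavifiwasuak, uzeguravlowitfiep

/gaflizavaveg/: /g/ is a voiced stop in word-final position, so it devoices to [k]. → [gaflizavavek].
/bohavifiwasuag/: /g/ is a voiced stop in word-final position, so it devoices to [k]. → [bohavifiwasuak].
/uzeguravlowitfieb/: /b/ is a voiced stop in word-final position, so it devoices to [p]. → [uzeguravlowitfiep].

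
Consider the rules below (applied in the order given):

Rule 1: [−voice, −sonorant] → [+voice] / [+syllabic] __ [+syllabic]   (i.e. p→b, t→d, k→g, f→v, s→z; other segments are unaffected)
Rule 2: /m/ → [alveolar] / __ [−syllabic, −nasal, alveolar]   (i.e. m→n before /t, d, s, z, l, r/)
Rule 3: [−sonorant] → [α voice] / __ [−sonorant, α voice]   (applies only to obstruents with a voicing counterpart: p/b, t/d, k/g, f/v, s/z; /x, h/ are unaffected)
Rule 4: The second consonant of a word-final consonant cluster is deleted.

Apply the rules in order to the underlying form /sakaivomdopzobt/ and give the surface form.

Rule 1 (intervocalic voicing): /k/ is a voiceless obstruent between vowels /a/ and /a/, so it voices to [g]. /sakaivomdopzobt/ → sagaivomdopzobt.
Rule 2 (nasal place assimilation): /m/ precedes the alveolar consonant /d/, so it assimilates in place to [n]. /sagaivomdopzobt/ → sagaivondopzobt.
Rule 3 (regressive voicing assimilation): /p/ precedes the voiced obstruent /z/, so it voices to [b] by assimilation. /b/ precedes the voiceless obstruent /t/, so it devoices to [p] by assimilation. /sagaivondopzobt/ → sagaivondobzopt.
Rule 4 (final cluster simplification): /t/ is the second consonant of a word-final cluster /pt/, so it deletes. /sagaivondobzopt/ → sagaivondobzop.

sagaivondobzop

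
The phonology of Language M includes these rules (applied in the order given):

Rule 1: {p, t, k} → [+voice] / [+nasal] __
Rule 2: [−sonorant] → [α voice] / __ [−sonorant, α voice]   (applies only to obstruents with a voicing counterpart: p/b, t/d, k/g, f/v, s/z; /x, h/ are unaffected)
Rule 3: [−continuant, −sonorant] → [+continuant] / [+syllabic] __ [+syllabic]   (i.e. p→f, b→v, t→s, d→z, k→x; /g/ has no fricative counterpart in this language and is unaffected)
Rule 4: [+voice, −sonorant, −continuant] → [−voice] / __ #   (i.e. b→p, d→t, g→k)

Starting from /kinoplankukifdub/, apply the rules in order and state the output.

kinoplanguxivdup

Rule 1 (post-nasal voicing): /k/ is a voiceless stop immediately after the nasal /n/, so it voices to [g]. /kinoplankukifdub/ → kinoplangukifdub.
Rule 2 (regressive voicing assimilation): /f/ precedes the voiced obstruent /d/, so it voices to [v] by assimilation. /kinoplangukifdub/ → kinoplangukivdub.
Rule 3 (intervocalic spirantization): /k/ is a stop between vowels /u/ and /i/, so it spirantizes to the fricative [x]. /kinoplangukivdub/ → kinoplanguxivdub.
Rule 4 (final devoicing): /b/ is a voiced stop in word-final position, so it devoices to [p]. /kinoplanguxivdub/ → kinoplanguxivdup.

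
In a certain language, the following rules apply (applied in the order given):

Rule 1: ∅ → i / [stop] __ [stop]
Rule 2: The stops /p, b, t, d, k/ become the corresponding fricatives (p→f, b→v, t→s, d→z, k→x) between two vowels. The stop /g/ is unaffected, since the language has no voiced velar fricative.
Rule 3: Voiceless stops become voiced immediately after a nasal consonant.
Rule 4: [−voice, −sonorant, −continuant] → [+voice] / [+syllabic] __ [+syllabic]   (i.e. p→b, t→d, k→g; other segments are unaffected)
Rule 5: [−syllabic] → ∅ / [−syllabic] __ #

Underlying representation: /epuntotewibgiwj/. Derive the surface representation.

Rule 1 (stop-cluster i-epenthesis): /b/ and /g/ form a stop–stop cluster, so [i] is inserted between them. /epuntotewibgiwj/ → epuntotewibigiwj.
Rule 2 (intervocalic spirantization): /p/ is a stop between vowels /e/ and /u/, so it spirantizes to the fricative [f]. /t/ is a stop between vowels /o/ and /e/, so it spirantizes to the fricative [s]. /b/ is a stop between vowels /i/ and /i/, so it spirantizes to the fricative [v]. /epuntotewibigiwj/ → efuntosewivigiwj.
Rule 3 (post-nasal voicing): /t/ is a voiceless stop immediately after the nasal /n/, so it voices to [d]. /efuntosewivigiwj/ → efundosewivigiwj.
Rule 4 (intervocalic voicing): no segment meets the environment; /efundosewivigiwj/ is unchanged.
Rule 5 (final cluster simplification): /j/ is the second consonant of a word-final cluster /wj/, so it deletes. /efundosewivigiwj/ → efundosewivigiw.

efundosewivigiw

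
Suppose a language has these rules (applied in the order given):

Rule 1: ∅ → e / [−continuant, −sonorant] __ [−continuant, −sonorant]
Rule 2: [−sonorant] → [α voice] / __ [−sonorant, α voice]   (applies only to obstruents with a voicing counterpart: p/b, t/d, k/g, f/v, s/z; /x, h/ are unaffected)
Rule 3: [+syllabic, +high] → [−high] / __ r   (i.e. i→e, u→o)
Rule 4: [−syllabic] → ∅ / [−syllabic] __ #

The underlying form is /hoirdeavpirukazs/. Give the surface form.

Rule 1 (stop-cluster e-epenthesis): no segment meets the environment; /hoirdeavpirukazs/ is unchanged.
Rule 2 (regressive voicing assimilation): /v/ precedes the voiceless obstruent /p/, so it devoices to [f] by assimilation. /z/ precedes the voiceless obstruent /s/, so it devoices to [s] by assimilation. /hoirdeavpirukazs/ → hoirdeafpirukass.
Rule 3 (pre-rhotic lowering): /i/ is a high vowel immediately before /r/, so it lowers to [e]. /i/ is a high vowel immediately before /r/, so it lowers to [e]. /hoirdeafpirukass/ → hoerdeafperukass.
Rule 4 (final cluster simplification): /s/ is the second consonant of a word-final cluster /ss/, so it deletes. /hoerdeafperukass/ → hoerdeafperukas.

hoerdeafperukas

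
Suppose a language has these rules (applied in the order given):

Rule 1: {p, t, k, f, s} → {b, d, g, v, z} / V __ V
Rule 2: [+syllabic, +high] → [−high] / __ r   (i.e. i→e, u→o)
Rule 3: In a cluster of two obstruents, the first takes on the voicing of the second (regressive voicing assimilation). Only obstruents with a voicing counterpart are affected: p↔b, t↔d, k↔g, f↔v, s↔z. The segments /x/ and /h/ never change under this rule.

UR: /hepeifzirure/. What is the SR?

Rule 1 (intervocalic voicing): /p/ is a voiceless obstruent between vowels /e/ and /e/, so it voices to [b]. /hepeifzirure/ → hebeifzirure.
Rule 2 (pre-rhotic lowering): /i/ is a high vowel immediately before /r/, so it lowers to [e]. /u/ is a high vowel immediately before /r/, so it lowers to [o]. /hebeifzirure/ → hebeifzerore.
Rule 3 (regressive voicing assimilation): /f/ precedes the voiced obstruent /z/, so it voices to [v] by assimilation. /hebeifzerore/ → hebeivzerore.

hebeivzerore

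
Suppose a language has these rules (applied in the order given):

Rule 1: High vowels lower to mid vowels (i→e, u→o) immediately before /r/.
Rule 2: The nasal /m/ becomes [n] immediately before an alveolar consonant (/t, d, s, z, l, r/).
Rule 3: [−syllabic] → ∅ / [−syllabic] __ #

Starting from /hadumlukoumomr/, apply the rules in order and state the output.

hadunlukoumon

Rule 1 (pre-rhotic lowering): no segment meets the environment; /hadumlukoumomr/ is unchanged.
Rule 2 (nasal place assimilation): /m/ precedes the alveolar consonant /l/, so it assimilates in place to [n]. /m/ precedes the alveolar consonant /r/, so it assimilates in place to [n]. /hadumlukoumomr/ → hadunlukoumonr.
Rule 3 (final cluster simplification): /r/ is the second consonant of a word-final cluster /nr/, so it deletes. /hadunlukoumonr/ → hadunlukoumon.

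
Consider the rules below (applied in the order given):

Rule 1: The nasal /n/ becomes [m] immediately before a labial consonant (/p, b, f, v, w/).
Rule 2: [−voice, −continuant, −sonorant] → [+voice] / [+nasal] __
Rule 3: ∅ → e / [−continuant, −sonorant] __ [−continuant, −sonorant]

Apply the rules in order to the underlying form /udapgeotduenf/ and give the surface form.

Rule 1 (nasal place assimilation): /n/ precedes the labial consonant /f/, so it assimilates in place to [m]. /udapgeotduenf/ → udapgeotduemf.
Rule 2 (post-nasal voicing): no segment meets the environment; /udapgeotduemf/ is unchanged.
Rule 3 (stop-cluster e-epenthesis): /p/ and /g/ form a stop–stop cluster, so [e] is inserted between them. /t/ and /d/ form a stop–stop cluster, so [e] is inserted between them. /udapgeotduemf/ → udapegeoteduemf.

udapegeoteduemf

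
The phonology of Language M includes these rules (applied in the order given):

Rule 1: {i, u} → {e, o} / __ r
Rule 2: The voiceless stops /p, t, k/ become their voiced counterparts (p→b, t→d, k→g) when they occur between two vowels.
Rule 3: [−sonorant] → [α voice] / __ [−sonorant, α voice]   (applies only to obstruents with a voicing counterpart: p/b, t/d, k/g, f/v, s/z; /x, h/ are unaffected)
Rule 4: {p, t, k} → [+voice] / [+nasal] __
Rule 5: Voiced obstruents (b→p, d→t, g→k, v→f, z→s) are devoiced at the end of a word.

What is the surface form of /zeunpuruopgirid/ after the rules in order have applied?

Rule 1 (pre-rhotic lowering): /u/ is a high vowel immediately before /r/, so it lowers to [o]. /i/ is a high vowel immediately before /r/, so it lowers to [e]. /zeunpuruopgirid/ → zeunporuopgerid.
Rule 2 (intervocalic voicing): no segment meets the environment; /zeunporuopgerid/ is unchanged.
Rule 3 (regressive voicing assimilation): /p/ precedes the voiced obstruent /g/, so it voices to [b] by assimilation. /zeunporuopgerid/ → zeunporuobgerid.
Rule 4 (post-nasal voicing): /p/ is a voiceless stop immediately after the nasal /n/, so it voices to [b]. /zeunporuobgerid/ → zeunboruobgerid.
Rule 5 (final devoicing): /d/ is a voiced obstruent in word-final position, so it devoices to [t]. /zeunboruobgerid/ → zeunboruobgerit.

zeunboruobgerit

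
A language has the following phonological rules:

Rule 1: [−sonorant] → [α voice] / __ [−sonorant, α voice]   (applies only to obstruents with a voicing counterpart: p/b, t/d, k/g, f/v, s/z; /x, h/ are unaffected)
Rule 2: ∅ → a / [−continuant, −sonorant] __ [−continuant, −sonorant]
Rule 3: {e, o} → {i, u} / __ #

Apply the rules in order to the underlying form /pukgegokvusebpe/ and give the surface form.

Rule 1 (regressive voicing assimilation): /k/ precedes the voiced obstruent /g/, so it voices to [g] by assimilation. /k/ precedes the voiced obstruent /v/, so it voices to [g] by assimilation. /b/ precedes the voiceless obstruent /p/, so it devoices to [p] by assimilation. /pukgegokvusebpe/ → puggegogvuseppe.
Rule 2 (stop-cluster a-epenthesis): /g/ and /g/ form a stop–stop cluster, so [a] is inserted between them. /p/ and /p/ form a stop–stop cluster, so [a] is inserted between them. /puggegogvuseppe/ → pugagegogvusepape.
Rule 3 (final vowel raising): /e/ is a mid vowel in word-final position, so it raises to [i]. /pugagegogvusepape/ → pugagegogvusepapi.

pugagegogvusepapi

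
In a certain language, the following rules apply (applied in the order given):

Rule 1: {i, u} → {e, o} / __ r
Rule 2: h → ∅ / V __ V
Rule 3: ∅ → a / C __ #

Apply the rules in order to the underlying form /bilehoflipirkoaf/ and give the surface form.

bileofliperkoafa

Rule 1 (pre-rhotic lowering): /i/ is a high vowel immediately before /r/, so it lowers to [e]. /bilehoflipirkoaf/ → bilehofliperkoaf.
Rule 2 (intervocalic h-deletion): /h/ occurs between vowels /e/ and /o/, so it deletes. /bilehofliperkoaf/ → bileofliperkoaf.
Rule 3 (final a-epenthesis): the form ends in the consonant /f/, so [a] is inserted word-finally. /bileofliperkoaf/ → bileofliperkoafa.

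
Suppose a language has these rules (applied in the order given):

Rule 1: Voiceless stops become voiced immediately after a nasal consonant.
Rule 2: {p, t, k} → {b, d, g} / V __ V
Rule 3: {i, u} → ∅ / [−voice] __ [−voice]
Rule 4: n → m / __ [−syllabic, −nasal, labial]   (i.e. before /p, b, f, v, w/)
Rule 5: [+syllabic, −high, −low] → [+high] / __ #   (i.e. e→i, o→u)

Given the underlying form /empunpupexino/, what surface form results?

embumbubexinu

Rule 1 (post-nasal voicing): /p/ is a voiceless stop immediately after the nasal /m/, so it voices to [b]. /p/ is a voiceless stop immediately after the nasal /n/, so it voices to [b]. /empunpupexino/ → embunbupexino.
Rule 2 (intervocalic voicing): /p/ is a voiceless stop between vowels /u/ and /e/, so it voices to [b]. /embunbupexino/ → embunbubexino.
Rule 3 (high vowel syncope): no segment meets the environment; /embunbubexino/ is unchanged.
Rule 4 (nasal place assimilation): /n/ precedes the labial consonant /b/, so it assimilates in place to [m]. /embunbubexino/ → embumbubexino.
Rule 5 (final vowel raising): /o/ is a mid vowel in word-final position, so it raises to [u]. /embumbubexino/ → embumbubexinu.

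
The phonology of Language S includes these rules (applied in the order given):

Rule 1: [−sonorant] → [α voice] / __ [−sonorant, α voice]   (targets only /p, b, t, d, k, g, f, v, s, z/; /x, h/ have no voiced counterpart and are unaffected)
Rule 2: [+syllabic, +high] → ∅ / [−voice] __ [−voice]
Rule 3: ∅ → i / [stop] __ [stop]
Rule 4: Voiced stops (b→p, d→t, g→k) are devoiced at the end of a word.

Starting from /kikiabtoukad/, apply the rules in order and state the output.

Rule 1 (regressive voicing assimilation): /b/ precedes the voiceless obstruent /t/, so it devoices to [p] by assimilation. /kikiabtoukad/ → kikiaptoukad.
Rule 2 (high vowel syncope): /i/ is a high vowel flanked by voiceless consonants /k/ and /k/, so it deletes. /kikiaptoukad/ → kkiaptoukad.
Rule 3 (stop-cluster i-epenthesis): /k/ and /k/ form a stop–stop cluster, so [i] is inserted between them. /p/ and /t/ form a stop–stop cluster, so [i] is inserted between them. /kkiaptoukad/ → kikiapitoukad.
Rule 4 (final devoicing): /d/ is a voiced stop in word-final position, so it devoices to [t]. /kikiapitoukad/ → kikiapitoukat.

kikiapitoukat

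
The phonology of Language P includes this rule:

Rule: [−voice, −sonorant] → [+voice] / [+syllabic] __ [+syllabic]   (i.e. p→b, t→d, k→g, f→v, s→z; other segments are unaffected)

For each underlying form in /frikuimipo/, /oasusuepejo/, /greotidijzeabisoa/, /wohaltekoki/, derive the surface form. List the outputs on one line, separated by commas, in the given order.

friguimibo, oazuzuebejo, greodidijzeabizoa, wohaltegogi

/frikuimipo/: /k/ is a voiceless obstruent between vowels /i/ and /u/, so it voices to [g]. /p/ is a voiceless obstruent between vowels /i/ and /o/, so it voices to [b]. → [friguimibo].
/oasusuepejo/: /s/ is a voiceless obstruent between vowels /a/ and /u/, so it voices to [z]. /s/ is a voiceless obstruent between vowels /u/ and /u/, so it voices to [z]. /p/ is a voiceless obstruent between vowels /e/ and /e/, so it voices to [b]. → [oazuzuebejo].
/greotidijzeabisoa/: /t/ is a voiceless obstruent between vowels /o/ and /i/, so it voices to [d]. /s/ is a voiceless obstruent between vowels /i/ and /o/, so it voices to [z]. → [greodidijzeabizoa].
/wohaltekoki/: /k/ is a voiceless obstruent between vowels /e/ and /o/, so it voices to [g]. /k/ is a voiceless obstruent between vowels /o/ and /i/, so it voices to [g]. → [wohaltegogi].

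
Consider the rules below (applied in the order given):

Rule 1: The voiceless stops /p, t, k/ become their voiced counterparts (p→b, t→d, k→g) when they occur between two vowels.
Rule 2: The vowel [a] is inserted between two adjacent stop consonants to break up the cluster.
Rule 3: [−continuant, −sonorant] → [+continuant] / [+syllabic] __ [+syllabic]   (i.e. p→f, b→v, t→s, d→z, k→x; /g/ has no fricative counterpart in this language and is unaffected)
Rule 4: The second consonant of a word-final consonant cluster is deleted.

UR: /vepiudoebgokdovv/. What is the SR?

Rule 1 (intervocalic voicing): /p/ is a voiceless stop between vowels /e/ and /i/, so it voices to [b]. /vepiudoebgokdovv/ → vebiudoebgokdovv.
Rule 2 (stop-cluster a-epenthesis): /b/ and /g/ form a stop–stop cluster, so [a] is inserted between them. /k/ and /d/ form a stop–stop cluster, so [a] is inserted between them. /vebiudoebgokdovv/ → vebiudoebagokadovv.
Rule 3 (intervocalic spirantization): /b/ is a stop between vowels /e/ and /i/, so it spirantizes to the fricative [v]. /d/ is a stop between vowels /u/ and /o/, so it spirantizes to the fricative [z]. /b/ is a stop between vowels /e/ and /a/, so it spirantizes to the fricative [v]. /k/ is a stop between vowels /o/ and /a/, so it spirantizes to the fricative [x]. /d/ is a stop between vowels /a/ and /o/, so it spirantizes to the fricative [z]. /vebiudoebagokadovv/ → veviuzoevagoxazovv.
Rule 4 (final cluster simplification): /v/ is the second consonant of a word-final cluster /vv/, so it deletes. /veviuzoevagoxazovv/ → veviuzoevagoxazov.

veviuzoevagoxazov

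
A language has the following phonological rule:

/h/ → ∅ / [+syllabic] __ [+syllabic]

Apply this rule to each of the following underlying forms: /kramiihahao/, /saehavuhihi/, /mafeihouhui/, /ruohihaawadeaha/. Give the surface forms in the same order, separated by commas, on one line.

/kramiihahao/: /h/ occurs between vowels /i/ and /a/, so it deletes. /h/ occurs between vowels /a/ and /a/, so it deletes. → [kramiiaao].
/saehavuhihi/: /h/ occurs between vowels /e/ and /a/, so it deletes. /h/ occurs between vowels /u/ and /i/, so it deletes. /h/ occurs between vowels /i/ and /i/, so it deletes. → [saeavuii].
/mafeihouhui/: /h/ occurs between vowels /i/ and /o/, so it deletes. /h/ occurs between vowels /u/ and /u/, so it deletes. → [mafeiouui].
/ruohihaawadeaha/: /h/ occurs between vowels /o/ and /i/, so it deletes. /h/ occurs between vowels /i/ and /a/, so it deletes. /h/ occurs between vowels /a/ and /a/, so it deletes. → [ruoiaawadeaa].

kramiiaao, saeavuii, mafeiouui, ruoiaawadeaa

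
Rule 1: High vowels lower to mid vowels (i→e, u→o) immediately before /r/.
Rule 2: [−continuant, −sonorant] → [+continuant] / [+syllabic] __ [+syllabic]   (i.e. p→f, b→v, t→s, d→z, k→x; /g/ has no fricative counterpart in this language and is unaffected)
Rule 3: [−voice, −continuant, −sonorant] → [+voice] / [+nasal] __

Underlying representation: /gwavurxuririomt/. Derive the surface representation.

Rule 1 (pre-rhotic lowering): /u/ is a high vowel immediately before /r/, so it lowers to [o]. /u/ is a high vowel immediately before /r/, so it lowers to [o]. /i/ is a high vowel immediately before /r/, so it lowers to [e]. /gwavurxuririomt/ → gwavorxoreriomt.
Rule 2 (intervocalic spirantization): no segment meets the environment; /gwavorxoreriomt/ is unchanged.
Rule 3 (post-nasal voicing): /t/ is a voiceless stop immediately after the nasal /m/, so it voices to [d]. /gwavorxoreriomt/ → gwavorxoreriomd.

gwavorxoreriomd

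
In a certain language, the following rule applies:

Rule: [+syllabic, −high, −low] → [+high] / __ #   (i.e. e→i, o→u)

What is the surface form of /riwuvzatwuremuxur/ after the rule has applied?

No segment of /riwuvzatwuremuxur/ meets the structural description of the rule, so the form surfaces unchanged.

riwuvzatwuremuxur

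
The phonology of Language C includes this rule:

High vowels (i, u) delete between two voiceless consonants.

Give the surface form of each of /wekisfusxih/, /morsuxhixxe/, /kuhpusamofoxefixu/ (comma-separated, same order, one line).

weksfsxh, morsxhxxe, khpsamofoxefxu

/wekisfusxih/: /i/ is a high vowel flanked by voiceless consonants /k/ and /s/, so it deletes. /u/ is a high vowel flanked by voiceless consonants /f/ and /s/, so it deletes. /i/ is a high vowel flanked by voiceless consonants /x/ and /h/, so it deletes. → [weksfsxh].
/morsuxhixxe/: /u/ is a high vowel flanked by voiceless consonants /s/ and /x/, so it deletes. /i/ is a high vowel flanked by voiceless consonants /h/ and /x/, so it deletes. → [morsxhxxe].
/kuhpusamofoxefixu/: /u/ is a high vowel flanked by voiceless consonants /k/ and /h/, so it deletes. /u/ is a high vowel flanked by voiceless consonants /p/ and /s/, so it deletes. /i/ is a high vowel flanked by voiceless consonants /f/ and /x/, so it deletes. → [khpsamofoxefxu].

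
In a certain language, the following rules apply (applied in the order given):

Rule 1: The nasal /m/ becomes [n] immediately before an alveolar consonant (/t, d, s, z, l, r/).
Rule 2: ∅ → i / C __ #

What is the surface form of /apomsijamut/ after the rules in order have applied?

aponsijamuti

Rule 1 (nasal place assimilation): /m/ precedes the alveolar consonant /s/, so it assimilates in place to [n]. /apomsijamut/ → aponsijamut.
Rule 2 (final i-epenthesis): the form ends in the consonant /t/, so [i] is inserted word-finally. /aponsijamut/ → aponsijamuti.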